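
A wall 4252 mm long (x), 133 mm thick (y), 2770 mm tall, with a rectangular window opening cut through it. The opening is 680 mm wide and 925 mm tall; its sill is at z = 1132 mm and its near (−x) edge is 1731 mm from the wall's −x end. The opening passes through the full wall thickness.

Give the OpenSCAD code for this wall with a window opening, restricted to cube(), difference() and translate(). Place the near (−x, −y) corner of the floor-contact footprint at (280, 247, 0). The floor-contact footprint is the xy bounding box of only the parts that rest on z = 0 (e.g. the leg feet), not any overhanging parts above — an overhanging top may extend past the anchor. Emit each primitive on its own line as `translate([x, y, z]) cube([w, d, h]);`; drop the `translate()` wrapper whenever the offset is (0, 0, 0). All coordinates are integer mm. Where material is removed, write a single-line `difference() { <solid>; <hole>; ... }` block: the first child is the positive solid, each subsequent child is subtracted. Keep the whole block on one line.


difference() { translate([280, 247, 0]) cube([4252, 133, 2770]); translate([2011, 247, 1132]) cube([680, 133, 925]); }


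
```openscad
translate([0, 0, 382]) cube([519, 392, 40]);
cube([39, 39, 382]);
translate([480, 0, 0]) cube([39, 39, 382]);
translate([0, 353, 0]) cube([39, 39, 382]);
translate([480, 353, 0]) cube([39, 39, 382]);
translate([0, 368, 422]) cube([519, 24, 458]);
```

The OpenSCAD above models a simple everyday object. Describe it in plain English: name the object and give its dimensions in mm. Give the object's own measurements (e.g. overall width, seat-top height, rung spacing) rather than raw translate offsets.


A chair. The seat is a 519×392×40 mm slab with its top at z = 422 mm, on four 39×39 mm corner legs (flush with the seat edges, standing on z = 0). A flat backrest 24 mm thick, 458 mm tall, spans the full seat width and rises from the seat top along its +y edge, rear face flush with the rear of the seat.


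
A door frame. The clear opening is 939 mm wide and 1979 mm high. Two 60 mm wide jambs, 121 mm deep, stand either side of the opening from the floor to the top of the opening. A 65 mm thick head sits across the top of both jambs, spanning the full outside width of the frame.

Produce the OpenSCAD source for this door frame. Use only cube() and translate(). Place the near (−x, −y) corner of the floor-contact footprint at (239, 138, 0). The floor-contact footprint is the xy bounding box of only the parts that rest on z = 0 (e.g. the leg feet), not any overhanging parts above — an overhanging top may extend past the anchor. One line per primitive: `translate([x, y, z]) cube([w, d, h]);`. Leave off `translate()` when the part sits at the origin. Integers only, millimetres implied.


translate([239, 138, 0]) cube([60, 121, 1979]);
translate([1238, 138, 0]) cube([60, 121, 1979]);
translate([239, 138, 1979]) cube([1059, 121, 65]);


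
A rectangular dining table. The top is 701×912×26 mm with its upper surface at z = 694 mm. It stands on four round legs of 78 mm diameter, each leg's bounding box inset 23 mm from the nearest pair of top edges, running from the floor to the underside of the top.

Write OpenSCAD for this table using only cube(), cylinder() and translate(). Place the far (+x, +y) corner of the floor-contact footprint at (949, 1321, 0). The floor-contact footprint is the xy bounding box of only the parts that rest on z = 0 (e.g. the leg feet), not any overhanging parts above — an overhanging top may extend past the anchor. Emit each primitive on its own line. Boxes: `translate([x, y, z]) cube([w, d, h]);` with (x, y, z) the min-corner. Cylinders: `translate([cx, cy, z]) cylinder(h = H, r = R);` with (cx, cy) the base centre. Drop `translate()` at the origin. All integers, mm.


translate([271, 432, 668]) cube([701, 912, 26]);
translate([333, 494, 0]) cylinder(h = 668, r = 39);
translate([910, 494, 0]) cylinder(h = 668, r = 39);
translate([333, 1282, 0]) cylinder(h = 668, r = 39);
translate([910, 1282, 0]) cylinder(h = 668, r = 39);


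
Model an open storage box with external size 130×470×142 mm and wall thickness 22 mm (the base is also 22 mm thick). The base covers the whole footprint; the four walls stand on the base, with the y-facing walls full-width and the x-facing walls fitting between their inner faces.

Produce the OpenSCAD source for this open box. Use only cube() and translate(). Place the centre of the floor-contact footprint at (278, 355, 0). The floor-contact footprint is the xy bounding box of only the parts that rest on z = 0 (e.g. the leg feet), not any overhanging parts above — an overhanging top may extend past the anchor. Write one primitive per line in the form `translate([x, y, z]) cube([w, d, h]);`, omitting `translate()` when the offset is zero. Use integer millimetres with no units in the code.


translate([213, 120, 0]) cube([130, 470, 22]);
translate([213, 120, 22]) cube([130, 22, 120]);
translate([213, 568, 22]) cube([130, 22, 120]);
translate([213, 142, 22]) cube([22, 426, 120]);
translate([321, 142, 22]) cube([22, 426, 120]);


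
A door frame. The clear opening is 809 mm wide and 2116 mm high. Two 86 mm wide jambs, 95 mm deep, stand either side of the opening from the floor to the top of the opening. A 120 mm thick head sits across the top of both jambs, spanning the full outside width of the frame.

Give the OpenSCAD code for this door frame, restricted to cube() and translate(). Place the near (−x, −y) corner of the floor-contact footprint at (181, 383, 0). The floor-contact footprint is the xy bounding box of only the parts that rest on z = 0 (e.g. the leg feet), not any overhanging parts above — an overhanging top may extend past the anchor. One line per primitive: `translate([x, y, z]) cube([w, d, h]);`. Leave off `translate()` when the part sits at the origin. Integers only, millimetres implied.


translate([181, 383, 0]) cube([86, 95, 2116]);
translate([1076, 383, 0]) cube([86, 95, 2116]);
translate([181, 383, 2116]) cube([981, 95, 120]);


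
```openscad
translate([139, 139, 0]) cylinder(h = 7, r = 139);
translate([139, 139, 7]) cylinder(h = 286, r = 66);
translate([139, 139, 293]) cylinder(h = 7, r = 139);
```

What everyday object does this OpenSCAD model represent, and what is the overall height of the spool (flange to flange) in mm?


A spool. The overall height is 300 mm.

Three coaxial cylinders, large–small–large — a spool. Two 7 mm flanges and a 286 mm core give 7 + 286 + 7 = 300 mm.


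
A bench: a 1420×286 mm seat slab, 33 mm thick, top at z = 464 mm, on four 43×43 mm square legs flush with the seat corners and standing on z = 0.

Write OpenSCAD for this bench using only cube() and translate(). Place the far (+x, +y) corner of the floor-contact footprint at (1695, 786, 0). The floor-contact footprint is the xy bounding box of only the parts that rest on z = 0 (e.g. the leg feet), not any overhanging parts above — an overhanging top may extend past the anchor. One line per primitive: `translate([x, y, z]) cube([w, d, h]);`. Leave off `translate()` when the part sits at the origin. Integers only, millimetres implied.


translate([275, 500, 431]) cube([1420, 286, 33]);
translate([275, 500, 0]) cube([43, 43, 431]);
translate([275, 743, 0]) cube([43, 43, 431]);
translate([1652, 500, 0]) cube([43, 43, 431]);
translate([1652, 743, 0]) cube([43, 43, 431]);


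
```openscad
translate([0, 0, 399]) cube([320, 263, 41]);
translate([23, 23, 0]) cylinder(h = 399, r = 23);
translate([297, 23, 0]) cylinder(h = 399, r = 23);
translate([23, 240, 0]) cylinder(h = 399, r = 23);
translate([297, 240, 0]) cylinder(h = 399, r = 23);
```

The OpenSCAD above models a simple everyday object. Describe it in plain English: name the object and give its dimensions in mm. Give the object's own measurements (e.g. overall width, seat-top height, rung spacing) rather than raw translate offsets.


A four-legged stool. The seat is a 320×263×41 mm slab whose top surface is at z = 440 mm; four round legs, each 46 mm in diameter, run from the floor (z = 0) to the underside of the seat, each leg's axis is inset half a diameter from the nearest pair of seat edges (so the leg's bounding box is flush with the corner).


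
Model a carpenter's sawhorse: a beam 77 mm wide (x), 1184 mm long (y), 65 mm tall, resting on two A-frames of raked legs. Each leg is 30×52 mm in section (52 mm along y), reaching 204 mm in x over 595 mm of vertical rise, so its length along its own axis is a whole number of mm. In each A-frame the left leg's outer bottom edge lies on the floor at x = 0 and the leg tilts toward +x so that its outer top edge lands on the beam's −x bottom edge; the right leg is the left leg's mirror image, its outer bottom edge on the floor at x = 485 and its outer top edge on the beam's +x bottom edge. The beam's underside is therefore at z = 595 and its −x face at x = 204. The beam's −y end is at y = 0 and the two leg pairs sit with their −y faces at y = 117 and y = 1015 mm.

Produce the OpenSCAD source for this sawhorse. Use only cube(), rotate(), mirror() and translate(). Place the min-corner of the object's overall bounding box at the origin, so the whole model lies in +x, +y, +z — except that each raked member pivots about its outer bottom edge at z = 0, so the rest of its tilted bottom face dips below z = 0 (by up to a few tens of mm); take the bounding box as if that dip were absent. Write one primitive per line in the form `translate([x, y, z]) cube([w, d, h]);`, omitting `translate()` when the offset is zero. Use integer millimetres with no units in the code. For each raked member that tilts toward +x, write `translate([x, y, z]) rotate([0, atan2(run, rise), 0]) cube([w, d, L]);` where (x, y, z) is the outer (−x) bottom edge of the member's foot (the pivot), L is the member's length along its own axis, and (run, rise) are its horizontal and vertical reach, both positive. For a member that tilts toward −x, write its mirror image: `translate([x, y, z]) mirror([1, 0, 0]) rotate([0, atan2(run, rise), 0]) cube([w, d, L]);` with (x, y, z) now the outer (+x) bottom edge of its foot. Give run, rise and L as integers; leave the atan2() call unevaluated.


// leg length = √(204² + 595²) = 629
// right-leg outer foot x = 2·204 + 77 = 485
// beam min-corner = (204, 0, 595)
translate([204, 0, 595]) cube([77, 1184, 65]);
translate([0, 117, 0]) rotate([0, atan2(204, 595), 0]) cube([30, 52, 629]);
translate([485, 117, 0]) mirror([1, 0, 0]) rotate([0, atan2(204, 595), 0]) cube([30, 52, 629]);
translate([0, 1015, 0]) rotate([0, atan2(204, 595), 0]) cube([30, 52, 629]);
translate([485, 1015, 0]) mirror([1, 0, 0]) rotate([0, atan2(204, 595), 0]) cube([30, 52, 629]);


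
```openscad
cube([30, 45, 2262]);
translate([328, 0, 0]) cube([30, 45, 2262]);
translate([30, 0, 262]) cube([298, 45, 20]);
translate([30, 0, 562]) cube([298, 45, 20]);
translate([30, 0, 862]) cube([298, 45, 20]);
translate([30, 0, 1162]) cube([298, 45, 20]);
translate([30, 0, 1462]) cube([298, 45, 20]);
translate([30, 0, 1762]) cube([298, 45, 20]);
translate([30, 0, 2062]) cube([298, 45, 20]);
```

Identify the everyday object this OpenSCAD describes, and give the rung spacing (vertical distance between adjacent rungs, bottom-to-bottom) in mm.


A ladder. The rung spacing is 300 mm.

Two tall 30×45 posts with 7 short bars between them — a ladder. Adjacent rungs sit at z = 262 and z = 562, so the spacing is 562 − 262 = 300 mm.


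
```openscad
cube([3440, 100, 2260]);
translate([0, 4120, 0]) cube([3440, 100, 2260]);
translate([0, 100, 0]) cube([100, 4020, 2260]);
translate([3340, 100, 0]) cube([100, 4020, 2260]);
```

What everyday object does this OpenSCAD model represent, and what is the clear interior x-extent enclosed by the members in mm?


A house (or room) frame. The interior width is 3240 mm.

Four 2260 mm walls enclosing a rectangle with no floor or roof — a room or house frame. Outside width is 3440 mm and wall thickness is 100 mm, so the interior width is 3440 − 2 × 100 = 3240 mm.


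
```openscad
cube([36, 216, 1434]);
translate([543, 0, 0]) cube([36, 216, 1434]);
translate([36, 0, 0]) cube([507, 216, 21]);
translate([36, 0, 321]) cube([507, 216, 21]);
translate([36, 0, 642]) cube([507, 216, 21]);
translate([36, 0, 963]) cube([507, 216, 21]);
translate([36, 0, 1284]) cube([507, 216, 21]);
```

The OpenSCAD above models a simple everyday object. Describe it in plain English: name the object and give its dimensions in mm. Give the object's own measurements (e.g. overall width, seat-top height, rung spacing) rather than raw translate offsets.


An open bookshelf. Two side panels, each 36 mm thick, 216 mm deep and 1434 mm tall, stand 579 mm apart (outside-to-outside). Between them sit 5 shelves, each 21 mm thick and 216 mm deep, spanning the full gap between the sides. The bottom shelf rests on the floor (its underside at z = 0) and the clear gap between one shelf's top and the next shelf's underside is 300 mm.


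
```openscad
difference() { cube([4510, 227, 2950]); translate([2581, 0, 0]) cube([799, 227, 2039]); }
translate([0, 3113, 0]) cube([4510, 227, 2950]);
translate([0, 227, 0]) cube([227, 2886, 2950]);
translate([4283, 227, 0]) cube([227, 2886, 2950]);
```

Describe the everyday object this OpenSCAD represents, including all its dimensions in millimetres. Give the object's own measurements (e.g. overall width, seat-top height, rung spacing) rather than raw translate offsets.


A single room: four walls, each 2950 mm tall and 227 mm thick, enclosing an outside footprint 4510×3340 mm (x × y), no floor or roof. The front and back walls (−y and +y sides) run the full x-width; the side walls fit between their inner faces. A door opening 799 mm wide and 2039 mm tall is cut through the front wall from the floor up, its −x edge 2581 mm from the wall's −x end.


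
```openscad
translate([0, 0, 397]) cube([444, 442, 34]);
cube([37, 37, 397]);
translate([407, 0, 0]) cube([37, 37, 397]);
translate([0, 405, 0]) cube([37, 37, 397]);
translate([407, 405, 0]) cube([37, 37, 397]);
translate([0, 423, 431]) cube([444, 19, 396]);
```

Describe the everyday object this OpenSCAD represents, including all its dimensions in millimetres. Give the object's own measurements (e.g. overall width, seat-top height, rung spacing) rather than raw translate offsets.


A chair. The seat is a 444×442×34 mm slab with its top at z = 431 mm, on four 37×37 mm corner legs (flush with the seat edges, standing on z = 0). A flat backrest 19 mm thick, 396 mm tall, spans the full seat width and rises from the seat top along its +y edge, rear face flush with the rear of the seat.


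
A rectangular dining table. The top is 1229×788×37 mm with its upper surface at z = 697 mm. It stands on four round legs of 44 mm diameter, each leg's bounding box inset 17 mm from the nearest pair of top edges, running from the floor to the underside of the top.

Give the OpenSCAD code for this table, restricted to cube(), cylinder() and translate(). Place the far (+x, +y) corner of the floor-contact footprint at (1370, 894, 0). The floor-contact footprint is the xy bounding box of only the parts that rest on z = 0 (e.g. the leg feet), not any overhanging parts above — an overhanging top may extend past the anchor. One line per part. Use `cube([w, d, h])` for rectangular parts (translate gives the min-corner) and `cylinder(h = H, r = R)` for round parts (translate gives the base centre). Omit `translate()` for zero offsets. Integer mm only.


translate([158, 123, 660]) cube([1229, 788, 37]);
translate([197, 162, 0]) cylinder(h = 660, r = 22);
translate([1348, 162, 0]) cylinder(h = 660, r = 22);
translate([197, 872, 0]) cylinder(h = 660, r = 22);
translate([1348, 872, 0]) cylinder(h = 660, r = 22);


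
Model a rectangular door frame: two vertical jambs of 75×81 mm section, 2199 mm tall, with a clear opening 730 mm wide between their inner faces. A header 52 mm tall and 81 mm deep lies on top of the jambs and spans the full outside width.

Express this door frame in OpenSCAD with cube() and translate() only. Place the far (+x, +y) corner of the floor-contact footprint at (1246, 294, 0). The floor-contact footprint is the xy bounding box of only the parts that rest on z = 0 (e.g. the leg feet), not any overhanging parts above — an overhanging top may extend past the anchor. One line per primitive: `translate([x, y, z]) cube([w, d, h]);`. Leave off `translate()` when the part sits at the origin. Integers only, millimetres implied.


translate([366, 213, 0]) cube([75, 81, 2199]);
translate([1171, 213, 0]) cube([75, 81, 2199]);
translate([366, 213, 2199]) cube([880, 81, 52]);


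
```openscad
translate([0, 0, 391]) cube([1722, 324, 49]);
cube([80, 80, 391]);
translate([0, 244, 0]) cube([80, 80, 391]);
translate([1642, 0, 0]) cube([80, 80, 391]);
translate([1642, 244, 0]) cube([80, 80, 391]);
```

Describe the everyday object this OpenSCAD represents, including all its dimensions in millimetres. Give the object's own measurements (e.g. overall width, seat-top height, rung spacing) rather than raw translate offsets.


A long wooden bench with a 1722 mm (x) × 324 mm (y) seat, 49 mm thick, its top surface 440 mm above the floor. Four 80 mm square legs at the seat corners, flush with the edges, run from z = 0 to the seat underside.


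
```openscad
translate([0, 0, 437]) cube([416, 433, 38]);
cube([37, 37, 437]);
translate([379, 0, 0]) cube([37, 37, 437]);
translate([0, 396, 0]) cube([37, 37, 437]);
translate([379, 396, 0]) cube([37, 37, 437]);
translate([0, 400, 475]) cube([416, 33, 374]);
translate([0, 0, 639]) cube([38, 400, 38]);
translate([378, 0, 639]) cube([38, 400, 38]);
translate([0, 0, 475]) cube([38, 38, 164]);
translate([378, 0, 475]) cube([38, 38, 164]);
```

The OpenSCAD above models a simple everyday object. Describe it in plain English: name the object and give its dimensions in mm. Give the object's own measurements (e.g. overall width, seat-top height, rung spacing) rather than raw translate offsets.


A chair. The seat is a 416×433×38 mm slab with its top at z = 475 mm, on four 37×37 mm corner legs (flush with the seat edges, standing on z = 0). A flat backrest 33 mm thick, 374 mm tall, spans the full seat width and rises from the seat top along its +y edge, rear face flush with the rear of the seat. Two armrests of 38×38 mm section run along each side from the seat's front edge to the front of the backrest, top faces 202 mm above the seat top and outer faces flush with the seat's x-edges; a 38×38 mm post under the front of each armrest stands on the seat at the front corner.


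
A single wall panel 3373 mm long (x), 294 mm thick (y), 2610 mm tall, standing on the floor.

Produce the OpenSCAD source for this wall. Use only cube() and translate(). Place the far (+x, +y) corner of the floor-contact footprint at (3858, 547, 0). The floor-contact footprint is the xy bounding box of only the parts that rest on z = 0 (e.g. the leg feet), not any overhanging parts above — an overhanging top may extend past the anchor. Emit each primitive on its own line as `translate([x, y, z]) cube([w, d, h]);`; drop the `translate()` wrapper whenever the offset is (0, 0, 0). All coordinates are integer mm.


translate([485, 253, 0]) cube([3373, 294, 2610]);


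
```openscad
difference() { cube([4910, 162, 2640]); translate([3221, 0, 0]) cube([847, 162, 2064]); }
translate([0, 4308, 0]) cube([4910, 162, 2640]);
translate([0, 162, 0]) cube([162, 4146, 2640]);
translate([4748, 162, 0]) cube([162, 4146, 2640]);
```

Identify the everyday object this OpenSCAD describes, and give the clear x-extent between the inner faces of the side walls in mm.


A single room. The interior width is 4586 mm.

Four walls enclosing a rectangle with a door in the front wall — a room. Outside width 4910 minus two 162 mm walls gives 4586 mm.


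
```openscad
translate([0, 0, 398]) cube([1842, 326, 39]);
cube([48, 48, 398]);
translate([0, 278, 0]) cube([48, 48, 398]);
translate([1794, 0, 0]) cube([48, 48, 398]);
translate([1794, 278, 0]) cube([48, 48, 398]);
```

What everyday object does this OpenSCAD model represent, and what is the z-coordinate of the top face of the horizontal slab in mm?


A bench. The seat-top height is 437 mm.

A long slab on four corner posts — a bench. The slab sits at z = 398 with thickness 39, so the top is 398 + 39 = 437 mm.


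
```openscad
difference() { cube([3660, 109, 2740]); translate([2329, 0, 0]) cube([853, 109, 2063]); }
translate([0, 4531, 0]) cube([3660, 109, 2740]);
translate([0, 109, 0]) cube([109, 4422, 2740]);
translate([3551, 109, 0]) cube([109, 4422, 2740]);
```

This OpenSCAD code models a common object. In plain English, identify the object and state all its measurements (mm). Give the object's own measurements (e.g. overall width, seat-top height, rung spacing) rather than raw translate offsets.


A single room: four walls, each 2740 mm tall and 109 mm thick, enclosing an outside footprint 3660×4640 mm (x × y), no floor or roof. The front and back walls (−y and +y sides) run the full x-width; the side walls fit between their inner faces. A door opening 853 mm wide and 2063 mm tall is cut through the front wall from the floor up, its −x edge 2329 mm from the wall's −x end.


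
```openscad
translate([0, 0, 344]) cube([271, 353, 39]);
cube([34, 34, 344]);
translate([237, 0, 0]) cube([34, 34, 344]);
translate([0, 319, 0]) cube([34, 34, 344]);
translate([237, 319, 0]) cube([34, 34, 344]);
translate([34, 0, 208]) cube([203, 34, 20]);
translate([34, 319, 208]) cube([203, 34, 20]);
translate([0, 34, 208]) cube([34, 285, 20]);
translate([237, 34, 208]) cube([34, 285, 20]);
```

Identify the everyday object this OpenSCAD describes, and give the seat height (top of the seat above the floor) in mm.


A stool. The seat height is 383 mm.

A 271×353×39 slab at z = 344 on four corner posts — a stool. The seat top is 344 + 39 = 383 mm.


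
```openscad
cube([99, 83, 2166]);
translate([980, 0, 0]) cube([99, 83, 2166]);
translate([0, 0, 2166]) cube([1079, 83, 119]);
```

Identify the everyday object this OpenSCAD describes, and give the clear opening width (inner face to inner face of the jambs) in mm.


A door frame. The clear opening width is 881 mm.

Two 2166 mm tall posts with a header on top — a door frame. The left jamb is 99 mm wide at x = 0; the right jamb starts at x = 980. The clear opening is 980 − 99 = 881 mm.


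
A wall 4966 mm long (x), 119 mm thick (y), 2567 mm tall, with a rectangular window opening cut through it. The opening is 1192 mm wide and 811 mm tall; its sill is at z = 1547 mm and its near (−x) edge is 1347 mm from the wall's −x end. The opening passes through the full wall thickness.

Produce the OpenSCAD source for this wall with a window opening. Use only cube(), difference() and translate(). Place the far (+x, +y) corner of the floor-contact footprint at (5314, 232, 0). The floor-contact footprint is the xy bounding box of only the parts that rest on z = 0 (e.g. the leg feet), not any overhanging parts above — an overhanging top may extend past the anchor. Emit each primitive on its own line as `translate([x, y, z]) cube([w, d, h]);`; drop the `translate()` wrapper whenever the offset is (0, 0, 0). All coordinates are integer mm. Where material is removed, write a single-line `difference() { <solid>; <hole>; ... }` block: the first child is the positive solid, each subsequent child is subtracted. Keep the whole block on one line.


difference() { translate([348, 113, 0]) cube([4966, 119, 2567]); translate([1695, 113, 1547]) cube([1192, 119, 811]); }


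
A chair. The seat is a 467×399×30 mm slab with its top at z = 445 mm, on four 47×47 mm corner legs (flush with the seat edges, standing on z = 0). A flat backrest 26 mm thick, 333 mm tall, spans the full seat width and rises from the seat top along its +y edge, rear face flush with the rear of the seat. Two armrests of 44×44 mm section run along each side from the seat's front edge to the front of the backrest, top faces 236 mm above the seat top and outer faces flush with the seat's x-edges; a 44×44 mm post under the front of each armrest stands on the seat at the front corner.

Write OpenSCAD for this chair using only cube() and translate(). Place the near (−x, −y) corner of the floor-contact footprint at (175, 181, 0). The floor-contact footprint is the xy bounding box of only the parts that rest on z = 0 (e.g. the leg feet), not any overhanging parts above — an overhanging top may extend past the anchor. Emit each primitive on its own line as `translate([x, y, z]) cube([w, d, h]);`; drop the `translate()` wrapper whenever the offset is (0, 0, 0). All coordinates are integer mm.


// leg_h = 445 - 30 = 415
// arm post h = 236 - 44 = 192
translate([175, 181, 415]) cube([467, 399, 30]);
translate([175, 181, 0]) cube([47, 47, 415]);
translate([595, 181, 0]) cube([47, 47, 415]);
translate([175, 533, 0]) cube([47, 47, 415]);
translate([595, 533, 0]) cube([47, 47, 415]);
translate([175, 554, 445]) cube([467, 26, 333]);
translate([175, 181, 637]) cube([44, 373, 44]);
translate([598, 181, 637]) cube([44, 373, 44]);
translate([175, 181, 445]) cube([44, 44, 192]);
translate([598, 181, 445]) cube([44, 44, 192]);


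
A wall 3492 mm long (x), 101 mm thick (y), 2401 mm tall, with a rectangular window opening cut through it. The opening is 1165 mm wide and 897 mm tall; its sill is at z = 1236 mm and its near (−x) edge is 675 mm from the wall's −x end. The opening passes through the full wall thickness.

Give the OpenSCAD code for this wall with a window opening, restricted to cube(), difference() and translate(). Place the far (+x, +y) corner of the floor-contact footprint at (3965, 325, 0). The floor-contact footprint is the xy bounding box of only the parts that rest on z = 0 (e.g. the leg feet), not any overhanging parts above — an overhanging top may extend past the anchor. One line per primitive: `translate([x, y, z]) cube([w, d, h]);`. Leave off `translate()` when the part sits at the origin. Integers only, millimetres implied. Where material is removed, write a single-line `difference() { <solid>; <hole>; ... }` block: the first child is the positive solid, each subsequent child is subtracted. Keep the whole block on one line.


difference() { translate([473, 224, 0]) cube([3492, 101, 2401]); translate([1148, 224, 1236]) cube([1165, 101, 897]); }


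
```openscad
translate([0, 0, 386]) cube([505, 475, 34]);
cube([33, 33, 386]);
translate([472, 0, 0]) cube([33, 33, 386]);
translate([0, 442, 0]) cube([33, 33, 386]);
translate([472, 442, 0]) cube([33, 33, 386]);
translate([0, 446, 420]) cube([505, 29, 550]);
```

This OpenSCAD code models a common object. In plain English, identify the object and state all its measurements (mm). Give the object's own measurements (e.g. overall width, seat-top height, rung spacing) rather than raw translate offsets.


A chair. The seat is a 505×475×34 mm slab with its top at z = 420 mm, on four 33×33 mm corner legs (flush with the seat edges, standing on z = 0). A flat backrest 29 mm thick, 550 mm tall, spans the full seat width and rises from the seat top along its +y edge, rear face flush with the rear of the seat.


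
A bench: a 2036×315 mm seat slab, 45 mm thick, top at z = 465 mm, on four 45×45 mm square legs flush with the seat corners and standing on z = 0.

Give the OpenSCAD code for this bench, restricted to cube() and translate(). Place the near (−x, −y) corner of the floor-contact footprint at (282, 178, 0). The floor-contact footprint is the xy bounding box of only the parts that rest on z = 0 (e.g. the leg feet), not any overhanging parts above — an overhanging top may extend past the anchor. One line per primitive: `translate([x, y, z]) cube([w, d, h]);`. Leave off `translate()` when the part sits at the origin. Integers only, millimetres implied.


translate([282, 178, 420]) cube([2036, 315, 45]);
translate([282, 178, 0]) cube([45, 45, 420]);
translate([282, 448, 0]) cube([45, 45, 420]);
translate([2273, 178, 0]) cube([45, 45, 420]);
translate([2273, 448, 0]) cube([45, 45, 420]);


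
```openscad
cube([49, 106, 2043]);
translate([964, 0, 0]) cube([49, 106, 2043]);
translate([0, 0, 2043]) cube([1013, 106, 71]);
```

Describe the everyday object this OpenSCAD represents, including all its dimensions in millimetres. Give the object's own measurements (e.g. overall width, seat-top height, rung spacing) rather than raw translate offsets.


A door frame. The clear opening is 915 mm wide and 2043 mm high. Two 49 mm wide jambs, 106 mm deep, stand either side of the opening from the floor to the top of the opening. A 71 mm thick head sits across the top of both jambs, spanning the full outside width of the frame.


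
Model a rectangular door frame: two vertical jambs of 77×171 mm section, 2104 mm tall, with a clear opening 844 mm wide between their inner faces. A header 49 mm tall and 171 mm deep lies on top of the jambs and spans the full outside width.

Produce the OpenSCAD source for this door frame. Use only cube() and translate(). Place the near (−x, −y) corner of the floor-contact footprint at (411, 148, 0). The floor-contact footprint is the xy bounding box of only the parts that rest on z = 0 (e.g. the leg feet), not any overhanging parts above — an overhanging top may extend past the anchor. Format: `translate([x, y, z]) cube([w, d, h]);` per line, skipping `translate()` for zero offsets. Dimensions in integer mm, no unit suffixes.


translate([411, 148, 0]) cube([77, 171, 2104]);
translate([1332, 148, 0]) cube([77, 171, 2104]);
translate([411, 148, 2104]) cube([998, 171, 49]);


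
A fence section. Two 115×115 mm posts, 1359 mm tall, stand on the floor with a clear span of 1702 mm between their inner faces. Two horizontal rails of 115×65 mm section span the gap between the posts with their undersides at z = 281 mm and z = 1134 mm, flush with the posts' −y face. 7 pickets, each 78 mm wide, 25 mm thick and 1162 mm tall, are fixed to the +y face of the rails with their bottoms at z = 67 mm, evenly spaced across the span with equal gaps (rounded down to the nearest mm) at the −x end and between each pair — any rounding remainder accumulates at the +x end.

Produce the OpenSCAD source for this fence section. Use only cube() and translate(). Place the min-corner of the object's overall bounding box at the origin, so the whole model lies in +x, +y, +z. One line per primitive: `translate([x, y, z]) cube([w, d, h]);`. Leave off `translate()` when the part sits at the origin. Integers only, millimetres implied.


cube([115, 115, 1359]);
translate([1817, 0, 0]) cube([115, 115, 1359]);
translate([115, 0, 281]) cube([1702, 115, 65]);
translate([115, 0, 1134]) cube([1702, 115, 65]);
translate([259, 115, 67]) cube([78, 25, 1162]);
translate([481, 115, 67]) cube([78, 25, 1162]);
translate([703, 115, 67]) cube([78, 25, 1162]);
translate([925, 115, 67]) cube([78, 25, 1162]);
translate([1147, 115, 67]) cube([78, 25, 1162]);
translate([1369, 115, 67]) cube([78, 25, 1162]);
translate([1591, 115, 67]) cube([78, 25, 1162]);


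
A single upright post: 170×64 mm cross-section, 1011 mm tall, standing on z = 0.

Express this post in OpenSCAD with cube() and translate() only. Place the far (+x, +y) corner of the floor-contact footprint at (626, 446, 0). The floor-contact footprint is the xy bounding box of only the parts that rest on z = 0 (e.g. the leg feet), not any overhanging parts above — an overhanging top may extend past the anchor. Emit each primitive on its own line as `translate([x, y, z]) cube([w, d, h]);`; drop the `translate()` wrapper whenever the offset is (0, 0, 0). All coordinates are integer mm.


translate([456, 382, 0]) cube([170, 64, 1011]);


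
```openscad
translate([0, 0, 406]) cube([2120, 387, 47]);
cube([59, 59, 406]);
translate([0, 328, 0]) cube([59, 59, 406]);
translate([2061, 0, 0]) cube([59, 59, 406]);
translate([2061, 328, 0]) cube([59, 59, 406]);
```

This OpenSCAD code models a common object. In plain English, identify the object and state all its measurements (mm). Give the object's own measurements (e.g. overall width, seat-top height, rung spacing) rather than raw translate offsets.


A long wooden bench with a 2120 mm (x) × 387 mm (y) seat, 47 mm thick, its top surface 453 mm above the floor. Four 59 mm square legs at the seat corners, flush with the edges, run from z = 0 to the seat underside.


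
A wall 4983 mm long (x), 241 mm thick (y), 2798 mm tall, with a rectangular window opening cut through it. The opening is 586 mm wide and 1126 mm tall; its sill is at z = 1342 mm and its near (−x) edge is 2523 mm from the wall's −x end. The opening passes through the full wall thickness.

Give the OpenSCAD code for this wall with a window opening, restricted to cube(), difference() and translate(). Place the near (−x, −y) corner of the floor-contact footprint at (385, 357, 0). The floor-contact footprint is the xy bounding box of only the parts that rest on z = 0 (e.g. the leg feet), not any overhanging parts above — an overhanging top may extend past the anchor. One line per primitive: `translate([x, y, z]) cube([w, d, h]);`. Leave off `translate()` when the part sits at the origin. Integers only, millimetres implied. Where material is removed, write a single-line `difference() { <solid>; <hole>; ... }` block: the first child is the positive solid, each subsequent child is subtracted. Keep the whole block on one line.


difference() { translate([385, 357, 0]) cube([4983, 241, 2798]); translate([2908, 357, 1342]) cube([586, 241, 1126]); }


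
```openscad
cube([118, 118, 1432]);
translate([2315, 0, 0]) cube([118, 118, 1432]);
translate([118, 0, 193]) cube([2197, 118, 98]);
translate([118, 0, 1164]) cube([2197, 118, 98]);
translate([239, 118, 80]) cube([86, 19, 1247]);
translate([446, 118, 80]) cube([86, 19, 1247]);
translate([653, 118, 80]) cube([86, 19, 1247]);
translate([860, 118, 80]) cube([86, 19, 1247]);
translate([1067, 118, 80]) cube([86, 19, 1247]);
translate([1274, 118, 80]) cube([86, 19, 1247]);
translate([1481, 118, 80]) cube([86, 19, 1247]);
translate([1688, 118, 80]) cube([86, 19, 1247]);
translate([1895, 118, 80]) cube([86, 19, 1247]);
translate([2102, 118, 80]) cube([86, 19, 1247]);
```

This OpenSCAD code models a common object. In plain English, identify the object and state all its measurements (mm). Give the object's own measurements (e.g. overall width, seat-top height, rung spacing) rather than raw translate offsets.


A fence section. Two 118×118 mm posts, 1432 mm tall, stand on the floor with a clear span of 2197 mm between their inner faces. Two horizontal rails of 118×98 mm section span the gap between the posts with their undersides at z = 193 mm and z = 1164 mm, flush with the posts' −y face. 10 pickets, each 86 mm wide, 19 mm thick and 1247 mm tall, are fixed to the +y face of the rails with their bottoms at z = 80 mm, spaced across the span with a 121 mm gap after the −x post and between neighbouring pickets, with 127 mm left before the +x post.


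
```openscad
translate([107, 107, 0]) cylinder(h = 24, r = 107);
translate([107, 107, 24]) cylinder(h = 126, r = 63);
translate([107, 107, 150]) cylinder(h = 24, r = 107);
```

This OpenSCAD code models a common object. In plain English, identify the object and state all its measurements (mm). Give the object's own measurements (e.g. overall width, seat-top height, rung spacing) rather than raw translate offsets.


A spool: two coaxial disc flanges of radius 107 mm and thickness 24 mm, joined by a core cylinder of radius 63 mm and height 126 mm. The lower flange rests on z = 0 and the three cylinders share a vertical axis.


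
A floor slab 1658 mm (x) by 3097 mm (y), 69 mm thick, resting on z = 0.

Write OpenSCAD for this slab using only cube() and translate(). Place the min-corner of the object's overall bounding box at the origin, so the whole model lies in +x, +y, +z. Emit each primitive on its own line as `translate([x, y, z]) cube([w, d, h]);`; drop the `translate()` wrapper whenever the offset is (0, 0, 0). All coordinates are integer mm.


cube([1658, 3097, 69]);


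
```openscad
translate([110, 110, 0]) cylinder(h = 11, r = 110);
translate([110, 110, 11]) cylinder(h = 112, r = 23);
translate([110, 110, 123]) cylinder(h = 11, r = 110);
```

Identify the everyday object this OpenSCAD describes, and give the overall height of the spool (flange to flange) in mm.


A spool. The overall height is 134 mm.

Three coaxial cylinders, large–small–large — a spool. Two 11 mm flanges and a 112 mm core give 11 + 112 + 11 = 134 mm.


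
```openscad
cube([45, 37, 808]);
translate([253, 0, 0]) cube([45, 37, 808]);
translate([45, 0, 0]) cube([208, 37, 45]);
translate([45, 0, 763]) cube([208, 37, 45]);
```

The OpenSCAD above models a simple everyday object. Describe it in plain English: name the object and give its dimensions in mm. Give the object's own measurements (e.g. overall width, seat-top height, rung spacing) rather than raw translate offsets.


A rectangular picture frame lying in the x–z plane (depth along y). The opening is 208 mm wide (x) by 718 mm tall (z), surrounded by a border 45 mm wide on all four sides. The frame is 37 mm deep and is made of two full-height vertical stiles with two horizontal rails fitted between them.


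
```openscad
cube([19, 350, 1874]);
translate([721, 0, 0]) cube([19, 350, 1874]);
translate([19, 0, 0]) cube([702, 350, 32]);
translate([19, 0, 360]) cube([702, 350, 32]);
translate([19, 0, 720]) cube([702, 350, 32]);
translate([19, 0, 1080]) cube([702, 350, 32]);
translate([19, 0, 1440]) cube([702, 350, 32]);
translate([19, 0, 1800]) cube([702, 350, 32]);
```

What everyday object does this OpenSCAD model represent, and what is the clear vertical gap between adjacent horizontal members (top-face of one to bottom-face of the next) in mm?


A bookshelf. The clear shelf gap is 328 mm.

Two tall side panels with 6 horizontal boards between them — a bookshelf. The first two shelf undersides are at z = 0 and z = 360; with shelf thickness 32, the clear gap is 360 − 0 − 32 = 328 mm.


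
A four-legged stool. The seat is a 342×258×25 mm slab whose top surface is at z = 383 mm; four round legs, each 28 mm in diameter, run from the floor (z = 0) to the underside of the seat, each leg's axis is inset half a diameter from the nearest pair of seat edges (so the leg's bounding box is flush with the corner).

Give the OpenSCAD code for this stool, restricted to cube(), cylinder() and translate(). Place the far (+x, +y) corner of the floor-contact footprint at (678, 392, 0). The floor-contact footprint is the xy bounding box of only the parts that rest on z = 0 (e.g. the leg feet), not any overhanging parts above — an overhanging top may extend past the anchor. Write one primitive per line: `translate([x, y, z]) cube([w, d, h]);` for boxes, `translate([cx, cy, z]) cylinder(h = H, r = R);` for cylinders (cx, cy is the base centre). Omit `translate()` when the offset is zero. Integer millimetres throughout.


translate([336, 134, 358]) cube([342, 258, 25]);
translate([350, 148, 0]) cylinder(h = 358, r = 14);
translate([664, 148, 0]) cylinder(h = 358, r = 14);
translate([350, 378, 0]) cylinder(h = 358, r = 14);
translate([664, 378, 0]) cylinder(h = 358, r = 14);


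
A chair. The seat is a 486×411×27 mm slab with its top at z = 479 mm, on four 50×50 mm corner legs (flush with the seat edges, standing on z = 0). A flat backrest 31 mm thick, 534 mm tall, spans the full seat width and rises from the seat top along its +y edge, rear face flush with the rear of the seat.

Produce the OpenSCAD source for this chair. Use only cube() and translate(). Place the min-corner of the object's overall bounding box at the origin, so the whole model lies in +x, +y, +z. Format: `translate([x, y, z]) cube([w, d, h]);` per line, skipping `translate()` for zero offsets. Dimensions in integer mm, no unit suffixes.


translate([0, 0, 452]) cube([486, 411, 27]);
cube([50, 50, 452]);
translate([436, 0, 0]) cube([50, 50, 452]);
translate([0, 361, 0]) cube([50, 50, 452]);
translate([436, 361, 0]) cube([50, 50, 452]);
translate([0, 380, 479]) cube([486, 31, 534]);
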